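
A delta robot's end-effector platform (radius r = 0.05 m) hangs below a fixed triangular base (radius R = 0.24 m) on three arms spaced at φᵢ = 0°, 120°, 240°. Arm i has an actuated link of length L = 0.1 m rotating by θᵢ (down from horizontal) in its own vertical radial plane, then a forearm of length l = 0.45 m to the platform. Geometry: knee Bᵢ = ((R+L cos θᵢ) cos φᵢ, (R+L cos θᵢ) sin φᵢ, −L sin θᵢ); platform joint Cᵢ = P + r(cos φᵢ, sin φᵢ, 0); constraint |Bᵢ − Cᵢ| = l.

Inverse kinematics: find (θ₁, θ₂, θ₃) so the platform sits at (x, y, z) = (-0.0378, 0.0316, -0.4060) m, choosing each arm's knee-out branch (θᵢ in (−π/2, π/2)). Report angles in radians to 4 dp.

arm 1 (φ=0.0°): x'=-0.0378, y'=0.0316
  A=0.2278, B=-0.4060, C=(l²−L²−A²−y'²−z²)/(2L)=-0.1261
  γ=atan2(-0.4060,0.2278)=-1.0595;  ψ=arccos(-0.2709)=1.8452;  θ1=γ+ψ≈0.7857
arm 2 (φ=120.0°): x'=0.0463, y'=0.0169
  A=0.1437, B=-0.4060, C=(l²−L²−A²−y'²−z²)/(2L)=0.0336
  γ=atan2(-0.4060,0.1437)=-1.2305;  ψ=arccos(0.0780)=1.4927;  θ2=γ+ψ≈0.2622
φ3=240.0° → target in arm frame (-0.0085, -0.0485)
  A=0.1985, B=-0.4060, C=(l²−L²−A²−y'²−z²)/(2L)=-0.0704
  √(A²+B²)=0.4519;  θ3 = -1.1161+1.7272 ≈ 0.6111

θ₁ = 0.7857, θ₂ = 0.2622, θ₃ = 0.6111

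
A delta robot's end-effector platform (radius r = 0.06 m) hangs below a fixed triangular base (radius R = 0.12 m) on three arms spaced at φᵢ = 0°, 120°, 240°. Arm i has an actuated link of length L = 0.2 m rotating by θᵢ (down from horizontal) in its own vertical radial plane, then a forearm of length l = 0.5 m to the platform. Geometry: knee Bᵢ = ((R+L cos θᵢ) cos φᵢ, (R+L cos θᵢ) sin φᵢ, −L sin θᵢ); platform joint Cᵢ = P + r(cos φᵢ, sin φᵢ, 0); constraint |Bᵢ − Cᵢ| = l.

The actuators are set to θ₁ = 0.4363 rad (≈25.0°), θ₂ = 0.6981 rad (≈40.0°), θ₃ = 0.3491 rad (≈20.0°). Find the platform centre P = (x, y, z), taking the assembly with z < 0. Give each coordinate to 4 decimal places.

centre 1 = (0.2413·cos0.0°, 0.2413·sin0.0°, -0.0845) = (0.2413, 0.0000, -0.0845)
φ2=120.0°: virtual centre (-0.1066, 0.1846, -0.1286), radius l
centre 3 = (0.2479·cos240.0°, 0.2479·sin240.0°, -0.0684) = (-0.1240, -0.2147, -0.0684)
eliminate P² terms by subtracting sphere 1 from 2 and 3
linear system: -0.6957x+0.3693y = -0.0034−-0.0881z; -0.7305x+-0.4294y = 0.0008−0.0322z
Cramer: x(z) = 0.0020-0.0456z;  y(z) = -0.0053+0.1526z
quadratic in z: (1.0254)z²+(0.1892)z+(-0.1856)=0, √Δ=0.8928 → z ∈ {-0.5276, 0.3431}; z = -0.5276 (taking z<0)
x = 0.0261, y = -0.0858

(0.0261, -0.0858, -0.5276)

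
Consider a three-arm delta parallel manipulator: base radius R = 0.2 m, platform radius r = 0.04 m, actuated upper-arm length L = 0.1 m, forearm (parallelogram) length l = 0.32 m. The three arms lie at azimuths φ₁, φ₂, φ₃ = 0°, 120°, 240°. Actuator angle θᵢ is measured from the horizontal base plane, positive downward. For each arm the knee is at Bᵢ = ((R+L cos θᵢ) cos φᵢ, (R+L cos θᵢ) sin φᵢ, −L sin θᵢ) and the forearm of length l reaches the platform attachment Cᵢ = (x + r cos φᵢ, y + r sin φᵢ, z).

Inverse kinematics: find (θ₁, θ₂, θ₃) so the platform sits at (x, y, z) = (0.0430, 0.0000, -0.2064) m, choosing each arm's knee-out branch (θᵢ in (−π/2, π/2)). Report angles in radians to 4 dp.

θ₁ = -0.3492, θ₂ = 0.4360, θ₃ = 0.4360

rotate P by −φ1: (0.0430, 0.0000, -0.2064)
  A cos θ + B sin θ = C:  0.1170·cos θ + -0.2064·sin θ = 0.1806
  γ=atan2(-0.2064,0.1170)=-1.0551;  ψ=arccos(0.7610)=0.7059;  θ1=γ+ψ≈-0.3492
φ2=120.0° → target in arm frame (-0.0215, -0.0372)
  A=0.1815, B=-0.2064, C=(l²−L²−A²−y'²−z²)/(2L)=0.0774
  √(A²+B²)=0.2749;  θ2 = -0.8495+1.2855 ≈ 0.4360
rotate P by −φ3: (-0.0215, 0.0372, -0.2064)
  A=0.1815, B=-0.2064, C=(l²−L²−A²−y'²−z²)/(2L)=0.0774
  γ=atan2(-0.2064,0.1815)=-0.8495;  ψ=arccos(0.2814)=1.2855;  θ3=γ+ψ≈0.4360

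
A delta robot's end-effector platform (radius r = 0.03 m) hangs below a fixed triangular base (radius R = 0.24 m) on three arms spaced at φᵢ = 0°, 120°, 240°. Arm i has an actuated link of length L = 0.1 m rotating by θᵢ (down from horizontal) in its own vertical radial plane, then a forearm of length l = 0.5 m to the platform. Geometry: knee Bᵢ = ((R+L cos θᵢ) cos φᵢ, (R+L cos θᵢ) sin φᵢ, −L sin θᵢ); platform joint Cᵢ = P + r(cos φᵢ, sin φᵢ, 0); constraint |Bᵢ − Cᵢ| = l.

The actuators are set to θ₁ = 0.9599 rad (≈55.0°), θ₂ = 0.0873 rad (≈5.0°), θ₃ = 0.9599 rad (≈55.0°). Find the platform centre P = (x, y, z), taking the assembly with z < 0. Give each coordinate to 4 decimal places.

O1 = (0.2674·cos0.0°, 0.2674·sin0.0°, -0.0819) = (0.2674, 0.0000, -0.0819)
φ2=120.0°: virtual centre (-0.1548, 0.2681, -0.0087), radius l
φ3=240.0°: virtual centre (-0.1337, -0.2315, -0.0819), radius l
|O₂|²−|O₁|² = 0.0177;  |O₃|²−|O₁|² = 0.0000
linear system: -0.8443x+0.5363y = 0.0177−0.1464z; -0.8021x+-0.4631y = 0.0000−0.0000z
Cramer: x(z) = -0.0100+0.0826z;  y(z) = 0.0173-0.1430z
into |P−O₁|² = l²: 1.0273z² + 0.1131z + -0.1661 = 0;  Δ = 0.6951;  z = -0.4608 or 0.3508 → z<0 root = -0.4608
x = -0.0481, y = 0.0832

(-0.0481, 0.0832, -0.4608)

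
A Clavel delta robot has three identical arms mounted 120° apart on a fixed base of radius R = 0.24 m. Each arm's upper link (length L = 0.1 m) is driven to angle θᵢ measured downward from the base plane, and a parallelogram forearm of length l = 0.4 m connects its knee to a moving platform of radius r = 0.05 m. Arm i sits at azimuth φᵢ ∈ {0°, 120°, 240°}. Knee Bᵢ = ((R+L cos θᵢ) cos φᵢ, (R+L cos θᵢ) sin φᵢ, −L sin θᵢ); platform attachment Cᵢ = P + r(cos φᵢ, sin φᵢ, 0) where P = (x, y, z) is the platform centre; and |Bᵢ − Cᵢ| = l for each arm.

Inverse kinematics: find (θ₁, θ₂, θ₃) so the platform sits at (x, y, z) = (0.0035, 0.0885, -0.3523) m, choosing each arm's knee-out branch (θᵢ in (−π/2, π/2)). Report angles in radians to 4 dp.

θ₁ = 0.6983, θ₂ = 0.1750, θ₃ = 1.2217

φ1=0.0° → target in arm frame (0.0035, 0.0885)
  A cos θ + B sin θ = C:  0.1865·cos θ + -0.3523·sin θ = -0.0836
  √(A²+B²)=0.3986;  θ1 = -1.0839+1.7822 ≈ 0.6983
rotate P by −φ2: (0.0749, -0.0473, -0.3523)
  A=0.1151, B=-0.3523, C=(l²−L²−A²−y'²−z²)/(2L)=0.0520
  √(A²+B²)=0.3706;  θ2 = -1.2550+1.4300 ≈ 0.1750
φ3=240.0° → target in arm frame (-0.0784, -0.0412)
  A=0.2684, B=-0.3523, C=(l²−L²−A²−y'²−z²)/(2L)=-0.2392
  √(A²+B²)=0.4429;  θ3 = -0.9198+2.1415 ≈ 1.2217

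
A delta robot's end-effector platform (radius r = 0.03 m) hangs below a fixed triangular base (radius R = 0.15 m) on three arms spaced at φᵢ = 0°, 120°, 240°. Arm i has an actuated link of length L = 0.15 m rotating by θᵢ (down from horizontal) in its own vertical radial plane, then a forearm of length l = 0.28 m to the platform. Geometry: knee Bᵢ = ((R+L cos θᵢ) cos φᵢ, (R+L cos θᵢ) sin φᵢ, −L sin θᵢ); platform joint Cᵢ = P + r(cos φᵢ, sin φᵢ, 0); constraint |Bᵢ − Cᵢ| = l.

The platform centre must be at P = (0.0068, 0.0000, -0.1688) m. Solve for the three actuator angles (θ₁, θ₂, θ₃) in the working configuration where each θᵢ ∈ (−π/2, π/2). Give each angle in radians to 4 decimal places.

arm 1 (φ=0.0°): x'=0.0068, y'=0.0000
  A cos θ + B sin θ = C:  0.1132·cos θ + -0.1688·sin θ = 0.0486
  √(A²+B²)=0.2032;  θ1 = -0.9801+1.3291 ≈ 0.3491
φ2=120.0° → target in arm frame (-0.0034, -0.0059)
  A=0.1234, B=-0.1688, C=(l²−L²−A²−y'²−z²)/(2L)=0.0405
  θ2 = atan2(B,A) + arccos(C/0.2091) = 0.4364
rotate P by −φ3: (-0.0034, 0.0059, -0.1688)
  A cos θ + B sin θ = C:  0.1234·cos θ + -0.1688·sin θ = 0.0405
  √(A²+B²)=0.2091;  θ3 = -0.9395+1.3760 ≈ 0.4364

θ₁ = 0.3491, θ₂ = 0.4364, θ₃ = 0.4364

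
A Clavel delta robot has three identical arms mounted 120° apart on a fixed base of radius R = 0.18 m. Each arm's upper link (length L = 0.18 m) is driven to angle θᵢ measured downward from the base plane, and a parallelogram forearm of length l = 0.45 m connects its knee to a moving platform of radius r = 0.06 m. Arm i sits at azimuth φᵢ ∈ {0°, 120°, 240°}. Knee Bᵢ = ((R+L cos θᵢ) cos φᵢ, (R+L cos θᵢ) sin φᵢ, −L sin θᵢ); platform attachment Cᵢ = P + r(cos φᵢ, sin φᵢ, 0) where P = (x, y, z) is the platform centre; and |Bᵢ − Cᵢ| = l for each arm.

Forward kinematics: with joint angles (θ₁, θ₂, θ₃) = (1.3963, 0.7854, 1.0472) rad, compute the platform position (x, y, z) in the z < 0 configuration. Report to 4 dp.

(-0.1053, 0.0456, -0.5441)

φ1=0.0°: virtual centre (0.1513, 0.0000, -0.1773), radius l
arm 2 at φ=120.0°: e+L cos θ2 = 0.2473;  centre 2 = (-0.1236, 0.2141, -0.1273)
centre 3 = (0.2100·cos240.0°, 0.2100·sin240.0°, -0.1559) = (-0.1050, -0.1819, -0.1559)
eliminate P² terms by subtracting sphere 1 from 2 and 3
linear system: -0.5498x+0.4283y = 0.0230−0.1000z; -0.5125x+-0.3637y = 0.0141−0.0428z
det = 0.4195;  x = -0.0344+0.1304z,  y = 0.0097+-0.0661z
into |P−centre ₁|² = l²: 1.0214z² + 0.3049z + -0.1365 = 0;  Δ = 0.6507;  z = -0.5441 or 0.2457 → z<0 root = -0.5441
x = -0.1053, y = 0.0456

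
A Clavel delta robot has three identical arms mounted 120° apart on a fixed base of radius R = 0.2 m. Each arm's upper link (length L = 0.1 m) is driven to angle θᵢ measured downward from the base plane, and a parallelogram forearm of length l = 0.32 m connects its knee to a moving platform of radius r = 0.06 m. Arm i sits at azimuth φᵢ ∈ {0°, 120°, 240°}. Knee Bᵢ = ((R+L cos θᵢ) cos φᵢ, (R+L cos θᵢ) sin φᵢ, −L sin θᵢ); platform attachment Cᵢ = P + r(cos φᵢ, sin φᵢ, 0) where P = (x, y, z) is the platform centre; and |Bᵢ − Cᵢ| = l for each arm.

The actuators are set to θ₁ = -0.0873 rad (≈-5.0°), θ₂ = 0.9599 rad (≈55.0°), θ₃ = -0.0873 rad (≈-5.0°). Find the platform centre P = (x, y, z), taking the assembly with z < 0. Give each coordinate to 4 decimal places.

φ1=0.0°: virtual centre (0.2396, 0.0000, 0.0087), radius l
S2 = (0.1974·cos120.0°, 0.1974·sin120.0°, -0.0819) = (-0.0987, 0.1709, -0.0819)
φ3=240.0°: virtual centre (-0.1198, -0.2075, 0.0087), radius l
subtract pairs → two planes through P
plane₁₂: -0.6766x+0.3418y+-0.1813z = -0.0118
det = 0.5265;  x = 0.0093+-0.1429z,  y = -0.0162+0.2475z
into |P−S₁|² = l²: 1.0817z² + 0.0404z + -0.0490 = 0;  Δ = 0.2138;  z = -0.2324 or 0.1951 → z<0 root = -0.2324
x = 0.0425, y = -0.0737

(0.0425, -0.0737, -0.2324)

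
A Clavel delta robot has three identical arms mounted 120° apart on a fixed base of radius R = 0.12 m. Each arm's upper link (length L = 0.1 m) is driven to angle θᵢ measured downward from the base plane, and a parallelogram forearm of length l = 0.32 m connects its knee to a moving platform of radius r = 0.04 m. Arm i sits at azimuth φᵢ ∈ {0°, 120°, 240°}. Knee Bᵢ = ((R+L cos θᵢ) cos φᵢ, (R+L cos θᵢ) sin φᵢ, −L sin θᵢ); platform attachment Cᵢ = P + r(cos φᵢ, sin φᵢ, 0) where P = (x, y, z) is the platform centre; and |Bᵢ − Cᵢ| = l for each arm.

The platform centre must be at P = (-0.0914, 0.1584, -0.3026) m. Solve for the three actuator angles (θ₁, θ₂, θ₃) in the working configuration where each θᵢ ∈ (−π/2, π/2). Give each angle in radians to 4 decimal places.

θ₁ = 1.3960, θ₂ = -0.1746, θ₃ = 1.3963

arm 1 (φ=0.0°): x'=-0.0914, y'=0.1584
  A=0.1714, B=-0.3026, C=(l²−L²−A²−y'²−z²)/(2L)=-0.2682
  γ=atan2(-0.3026,0.1714)=-1.0554;  ψ=arccos(-0.7711)=2.4514;  θ1=γ+ψ≈1.3960
rotate P by −φ2: (0.1829, 0.0000, -0.3026)
  A=-0.1029, B=-0.3026, C=(l²−L²−A²−y'²−z²)/(2L)=-0.0488
  √(A²+B²)=0.3196;  θ2 = -1.8985+1.7239 ≈ -0.1746
φ3=240.0° → target in arm frame (-0.0915, -0.1584)
  A=0.1715, B=-0.3026, C=(l²−L²−A²−y'²−z²)/(2L)=-0.2682
  γ=atan2(-0.3026,0.1715)=-1.0552;  ψ=arccos(-0.7712)=2.4516;  θ3=γ+ψ≈1.3963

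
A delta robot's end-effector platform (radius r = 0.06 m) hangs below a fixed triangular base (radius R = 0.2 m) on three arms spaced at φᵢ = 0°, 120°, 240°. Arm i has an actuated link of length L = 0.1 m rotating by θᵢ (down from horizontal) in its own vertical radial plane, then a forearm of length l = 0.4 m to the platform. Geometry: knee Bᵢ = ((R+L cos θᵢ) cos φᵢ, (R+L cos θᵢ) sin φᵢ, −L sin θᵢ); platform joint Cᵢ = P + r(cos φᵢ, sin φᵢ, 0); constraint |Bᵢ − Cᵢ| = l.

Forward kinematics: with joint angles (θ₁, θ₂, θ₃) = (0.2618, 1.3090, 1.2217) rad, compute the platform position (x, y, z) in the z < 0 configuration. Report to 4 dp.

(0.1170, -0.0092, -0.4075)

arm 1 at φ=0.0°: ρ1 = 0.2366;  centre 1 = (0.2366, 0.0000, -0.0259)
arm 2 at φ=120.0°: ρ2 = 0.1659;  centre 2 = (-0.0829, 0.1437, -0.0966)
φ3=240.0°: virtual centre (-0.0871, -0.1509, -0.0940), radius l
subtract pairs → two planes through P
plane₁₂: -0.6391x+0.2873y+-0.1414z = -0.0198
det = 0.3788;  x = 0.0290+-0.2159z,  y = -0.0044+0.0120z
sphere 1 gives Az²+Bz+C=0 with A=1.0468, B=0.1413, C=-0.1162;  B²−4AC=0.5066;  roots -0.4075, 0.2725;  negative root z = -0.4075
x = 0.1170, y = -0.0092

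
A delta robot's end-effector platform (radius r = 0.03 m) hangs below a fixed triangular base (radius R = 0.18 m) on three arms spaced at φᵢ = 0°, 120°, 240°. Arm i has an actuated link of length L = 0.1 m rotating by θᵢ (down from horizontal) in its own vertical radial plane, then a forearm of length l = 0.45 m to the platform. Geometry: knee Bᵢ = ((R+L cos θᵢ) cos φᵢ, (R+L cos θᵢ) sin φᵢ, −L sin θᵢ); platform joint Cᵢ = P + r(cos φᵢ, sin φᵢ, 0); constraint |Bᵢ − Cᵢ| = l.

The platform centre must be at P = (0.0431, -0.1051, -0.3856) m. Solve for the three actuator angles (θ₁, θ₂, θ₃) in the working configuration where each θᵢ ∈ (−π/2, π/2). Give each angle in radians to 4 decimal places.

rotate P by −φ1: (0.0431, -0.1051, -0.3856)
  A cos θ + B sin θ = C:  0.1069·cos θ + -0.3856·sin θ = 0.1067
  θ1 = atan2(B,A) + arccos(C/0.4001) = 0.0005
rotate P by −φ2: (-0.1126, 0.0152, -0.3856)
  e−x'=0.2626;  (l²−L²−(e−x')²−y'²−z²)/2L = -0.1268
  γ=atan2(-0.3856,0.2626)=-0.9730;  ψ=arccos(-0.2718)=1.8461;  θ2=γ+ψ≈0.8731
rotate P by −φ3: (0.0695, 0.0899, -0.3856)
  e−x'=0.0805;  (l²−L²−(e−x')²−y'²−z²)/2L = 0.1462
  √(A²+B²)=0.3939;  θ3 = -1.3649+1.1904 ≈ -0.1745

θ₁ = 0.0005, θ₂ = 0.8731, θ₃ = -0.1745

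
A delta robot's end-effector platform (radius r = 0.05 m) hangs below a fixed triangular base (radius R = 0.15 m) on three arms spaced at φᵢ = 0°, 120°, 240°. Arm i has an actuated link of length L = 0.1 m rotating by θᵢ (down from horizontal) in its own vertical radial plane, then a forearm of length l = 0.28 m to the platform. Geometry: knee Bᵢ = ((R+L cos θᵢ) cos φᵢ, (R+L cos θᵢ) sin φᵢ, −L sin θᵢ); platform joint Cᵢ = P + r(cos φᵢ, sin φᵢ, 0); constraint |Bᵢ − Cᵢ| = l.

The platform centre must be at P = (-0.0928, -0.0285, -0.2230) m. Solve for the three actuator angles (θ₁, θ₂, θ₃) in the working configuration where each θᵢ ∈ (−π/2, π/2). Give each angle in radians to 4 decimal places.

θ₁ = 1.0466, θ₂ = 0.2616, θ₃ = -0.1751

φ1=0.0° → target in arm frame (-0.0928, -0.0285)
  A cos θ + B sin θ = C:  0.1928·cos θ + -0.2230·sin θ = -0.0966
  √(A²+B²)=0.2948;  θ1 = -0.8579+1.9045 ≈ 1.0466
rotate P by −φ2: (0.0217, 0.0946, -0.2230)
  e−x'=0.0783;  (l²−L²−(e−x')²−y'²−z²)/2L = 0.0180
  γ=atan2(-0.2230,0.0783)=-1.2332;  ψ=arccos(0.0760)=1.4948;  θ2=γ+ψ≈0.2616
arm 3 (φ=240.0°): x'=0.0711, y'=-0.0661
  e−x'=0.0289;  (l²−L²−(e−x')²−y'²−z²)/2L = 0.0673
  θ3 = atan2(B,A) + arccos(C/0.2249) = -0.1751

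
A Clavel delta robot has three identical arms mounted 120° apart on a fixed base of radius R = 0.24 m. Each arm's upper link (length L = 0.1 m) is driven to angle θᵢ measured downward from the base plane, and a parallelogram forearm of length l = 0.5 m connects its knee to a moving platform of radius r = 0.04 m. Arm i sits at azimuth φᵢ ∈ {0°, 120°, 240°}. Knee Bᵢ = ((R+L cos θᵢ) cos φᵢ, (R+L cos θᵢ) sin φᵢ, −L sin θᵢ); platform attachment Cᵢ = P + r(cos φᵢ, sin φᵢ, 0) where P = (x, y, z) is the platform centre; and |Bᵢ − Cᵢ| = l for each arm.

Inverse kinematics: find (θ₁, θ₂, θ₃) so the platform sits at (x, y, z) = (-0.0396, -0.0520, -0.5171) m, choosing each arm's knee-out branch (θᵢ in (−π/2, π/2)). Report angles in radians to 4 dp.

θ₁ = 1.3091, θ₂ = 1.2215, θ₃ = 0.6977

φ1=0.0° → target in arm frame (-0.0396, -0.0520)
  A=0.2396, B=-0.5171, C=(l²−L²−A²−y'²−z²)/(2L)=-0.4375
  γ=atan2(-0.5171,0.2396)=-1.1369;  ψ=arccos(-0.7677)=2.4460;  θ1=γ+ψ≈1.3091
arm 2 (φ=120.0°): x'=-0.0252, y'=0.0603
  e−x'=0.2252;  (l²−L²−(e−x')²−y'²−z²)/2L = -0.4088
  θ2 = atan2(B,A) + arccos(C/0.5640) = 1.2215
arm 3 (φ=240.0°): x'=0.0648, y'=-0.0083
  e−x'=0.1352;  (l²−L²−(e−x')²−y'²−z²)/2L = -0.2287
  θ3 = atan2(B,A) + arccos(C/0.5345) = 0.6977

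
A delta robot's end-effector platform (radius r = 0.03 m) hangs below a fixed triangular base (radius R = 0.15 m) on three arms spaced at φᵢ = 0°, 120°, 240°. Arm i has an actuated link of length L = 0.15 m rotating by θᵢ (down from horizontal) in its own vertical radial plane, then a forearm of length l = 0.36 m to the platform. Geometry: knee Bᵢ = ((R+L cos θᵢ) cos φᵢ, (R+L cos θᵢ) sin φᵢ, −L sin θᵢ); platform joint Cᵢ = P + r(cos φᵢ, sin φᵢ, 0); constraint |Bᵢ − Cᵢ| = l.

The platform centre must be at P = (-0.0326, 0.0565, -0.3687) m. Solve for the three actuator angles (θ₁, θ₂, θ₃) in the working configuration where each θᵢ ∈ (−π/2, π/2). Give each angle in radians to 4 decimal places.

φ1=0.0° → target in arm frame (-0.0326, 0.0565)
  e−x'=0.1526;  (l²−L²−(e−x')²−y'²−z²)/2L = -0.1844
  √(A²+B²)=0.3990;  θ1 = -1.1784+2.0512 ≈ 0.8728
φ2=120.0° → target in arm frame (0.0652, 0.0000)
  A cos θ + B sin θ = C:  0.0548·cos θ + -0.3687·sin θ = -0.1061
  γ=atan2(-0.3687,0.0548)=-1.4233;  ψ=arccos(-0.2847)=1.8595;  θ2=γ+ψ≈0.4362
rotate P by −φ3: (-0.0326, -0.0565, -0.3687)
  A cos θ + B sin θ = C:  0.1526·cos θ + -0.3687·sin θ = -0.1844
  γ=atan2(-0.3687,0.1526)=-1.1783;  ψ=arccos(-0.4622)=2.0512;  θ3=γ+ψ≈0.8729

θ₁ = 0.8728, θ₂ = 0.4362, θ₃ = 0.8729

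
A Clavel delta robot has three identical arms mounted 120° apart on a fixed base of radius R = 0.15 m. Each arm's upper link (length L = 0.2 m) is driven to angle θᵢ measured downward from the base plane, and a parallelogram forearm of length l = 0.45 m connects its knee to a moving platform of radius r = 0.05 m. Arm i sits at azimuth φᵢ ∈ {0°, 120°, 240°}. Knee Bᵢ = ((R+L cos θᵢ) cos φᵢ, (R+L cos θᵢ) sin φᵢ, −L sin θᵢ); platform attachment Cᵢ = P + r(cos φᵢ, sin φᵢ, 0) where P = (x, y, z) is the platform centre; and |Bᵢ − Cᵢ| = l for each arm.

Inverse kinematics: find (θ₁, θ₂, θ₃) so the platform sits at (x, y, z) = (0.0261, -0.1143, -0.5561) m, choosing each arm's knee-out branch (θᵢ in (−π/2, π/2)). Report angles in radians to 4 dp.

θ₁ = 0.9600, θ₂ = 1.3089, θ₃ = 0.7854

φ1=0.0° → target in arm frame (0.0261, -0.1143)
  A=0.0739, B=-0.5561, C=(l²−L²−A²−y'²−z²)/(2L)=-0.4132
  θ1 = atan2(B,A) + arccos(C/0.5610) = 0.9600
φ2=120.0° → target in arm frame (-0.1120, 0.0345)
  A cos θ + B sin θ = C:  0.2120·cos θ + -0.5561·sin θ = -0.4823
  θ2 = atan2(B,A) + arccos(C/0.5952) = 1.3089
arm 3 (φ=240.0°): x'=0.0859, y'=0.0798
  A=0.0141, B=-0.5561, C=(l²−L²−A²−y'²−z²)/(2L)=-0.3833
  √(A²+B²)=0.5563;  θ3 = -1.5455+2.3309 ≈ 0.7854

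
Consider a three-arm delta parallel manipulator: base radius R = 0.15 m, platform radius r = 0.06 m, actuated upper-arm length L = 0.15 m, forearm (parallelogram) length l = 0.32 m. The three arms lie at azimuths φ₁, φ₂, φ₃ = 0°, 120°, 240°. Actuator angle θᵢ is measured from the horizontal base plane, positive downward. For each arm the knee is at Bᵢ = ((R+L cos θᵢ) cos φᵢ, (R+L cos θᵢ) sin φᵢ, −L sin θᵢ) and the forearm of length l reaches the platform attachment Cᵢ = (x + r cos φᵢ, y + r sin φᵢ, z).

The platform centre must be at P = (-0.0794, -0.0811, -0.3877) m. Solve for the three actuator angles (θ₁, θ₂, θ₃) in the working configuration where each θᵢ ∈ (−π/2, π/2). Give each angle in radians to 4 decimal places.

θ₁ = 1.3958, θ₂ = 1.2212, θ₃ = 0.6108

rotate P by −φ1: (-0.0794, -0.0811, -0.3877)
  e−x'=0.1694;  (l²−L²−(e−x')²−y'²−z²)/2L = -0.3523
  γ=atan2(-0.3877,0.1694)=-1.1589;  ψ=arccos(-0.8326)=2.5546;  θ1=γ+ψ≈1.3958
rotate P by −φ2: (-0.0305, 0.1093, -0.3877)
  e−x'=0.1205;  (l²−L²−(e−x')²−y'²−z²)/2L = -0.3230
  θ2 = atan2(B,A) + arccos(C/0.4060) = 1.2212
rotate P by −φ3: (0.1099, -0.0282, -0.3877)
  A=-0.0199, B=-0.3877, C=(l²−L²−A²−y'²−z²)/(2L)=-0.2387
  θ3 = atan2(B,A) + arccos(C/0.3882) = 0.6108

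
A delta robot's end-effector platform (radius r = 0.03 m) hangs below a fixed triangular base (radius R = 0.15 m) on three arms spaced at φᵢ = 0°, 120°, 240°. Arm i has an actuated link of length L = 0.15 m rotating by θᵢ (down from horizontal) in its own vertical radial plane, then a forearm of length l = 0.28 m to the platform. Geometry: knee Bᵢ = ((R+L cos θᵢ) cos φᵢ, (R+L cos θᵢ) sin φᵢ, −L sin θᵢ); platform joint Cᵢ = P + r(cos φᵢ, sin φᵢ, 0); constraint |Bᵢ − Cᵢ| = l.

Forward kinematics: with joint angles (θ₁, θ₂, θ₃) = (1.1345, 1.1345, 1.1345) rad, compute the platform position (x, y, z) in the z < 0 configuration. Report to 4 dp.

S1 = (0.1834·cos0.0°, 0.1834·sin0.0°, -0.1359) = (0.1834, 0.0000, -0.1359)
S2 = (0.1834·cos120.0°, 0.1834·sin120.0°, -0.1359) = (-0.0917, 0.1588, -0.1359)
arm 3 at φ=240.0°: (R−r)+L cos θ3 = 0.1834;  S3 = (-0.0917, -0.1588, -0.1359)
subtract pairs → two planes through P
[-0.5502 0.3176 0.0000]·P = 0.0000;  [-0.5502 -0.3176 0.0000]·P = 0.0000
Cramer: x(z) = 0.0000+0.0000z;  y(z) = 0.0000+0.0000z
quadratic in z: (1.0000)z²+(0.2719)z+(-0.0263)=0, √Δ=0.4232 → z ∈ {-0.3475, 0.0756}; z = -0.3475 (taking z<0)
x = 0.0000, y = 0.0000

(0.0000, 0.0000, -0.3475)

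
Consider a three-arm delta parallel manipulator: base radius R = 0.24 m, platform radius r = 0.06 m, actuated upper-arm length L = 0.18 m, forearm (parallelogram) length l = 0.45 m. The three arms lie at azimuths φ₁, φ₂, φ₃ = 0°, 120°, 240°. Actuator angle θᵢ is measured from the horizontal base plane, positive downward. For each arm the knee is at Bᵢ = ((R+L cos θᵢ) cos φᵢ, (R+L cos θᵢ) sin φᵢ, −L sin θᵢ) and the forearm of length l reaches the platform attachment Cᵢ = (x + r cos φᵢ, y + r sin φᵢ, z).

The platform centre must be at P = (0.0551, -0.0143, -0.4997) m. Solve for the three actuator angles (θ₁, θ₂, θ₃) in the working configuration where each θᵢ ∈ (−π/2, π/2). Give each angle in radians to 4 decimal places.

θ₁ = 0.7854, θ₂ = 1.1347, θ₃ = 1.0475

φ1=0.0° → target in arm frame (0.0551, -0.0143)
  e−x'=0.1249;  (l²−L²−(e−x')²−y'²−z²)/2L = -0.2650
  θ1 = atan2(B,A) + arccos(C/0.5151) = 0.7854
arm 2 (φ=120.0°): x'=-0.0399, y'=-0.0406
  A cos θ + B sin θ = C:  0.2199·cos θ + -0.4997·sin θ = -0.3600
  √(A²+B²)=0.5460;  θ2 = -1.1562+2.2909 ≈ 1.1347
φ3=240.0° → target in arm frame (-0.0152, 0.0549)
  e−x'=0.1952;  (l²−L²−(e−x')²−y'²−z²)/2L = -0.3353
  √(A²+B²)=0.5365;  θ3 = -1.1984+2.2459 ≈ 1.0475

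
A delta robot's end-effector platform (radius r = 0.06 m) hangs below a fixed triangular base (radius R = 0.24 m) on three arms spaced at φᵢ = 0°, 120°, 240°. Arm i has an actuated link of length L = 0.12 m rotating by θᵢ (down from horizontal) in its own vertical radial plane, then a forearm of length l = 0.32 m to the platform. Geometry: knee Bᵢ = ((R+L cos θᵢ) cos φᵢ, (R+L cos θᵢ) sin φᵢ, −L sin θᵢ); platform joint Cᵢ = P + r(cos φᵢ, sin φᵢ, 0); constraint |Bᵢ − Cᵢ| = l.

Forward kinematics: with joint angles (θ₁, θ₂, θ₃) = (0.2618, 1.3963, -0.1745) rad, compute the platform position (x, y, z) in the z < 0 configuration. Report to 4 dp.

centre 1 = (0.2959·cos0.0°, 0.2959·sin0.0°, -0.0311) = (0.2959, 0.0000, -0.0311)
arm 2 at φ=120.0°: e+L cos θ2 = 0.2008;  centre 2 = (-0.1004, 0.1739, -0.1182)
φ3=240.0°: virtual centre (-0.1491, -0.2582, 0.0208), radius l
subtract pairs → two planes through P
linear system: -0.7927x+0.3479y = -0.0342−-0.1742z; -0.8900x+-0.5165y = 0.0008−0.1038z
det = 0.7190;  x = 0.0242+-0.0749z,  y = -0.0433+0.3301z
sphere 1 gives Az²+Bz+C=0 with A=1.1146, B=0.0743, C=-0.0257;  B²−4AC=0.1202;  roots -0.1889, 0.1222;  negative root z = -0.1889
x = 0.0383, y = -0.1056

(0.0383, -0.1056, -0.1889)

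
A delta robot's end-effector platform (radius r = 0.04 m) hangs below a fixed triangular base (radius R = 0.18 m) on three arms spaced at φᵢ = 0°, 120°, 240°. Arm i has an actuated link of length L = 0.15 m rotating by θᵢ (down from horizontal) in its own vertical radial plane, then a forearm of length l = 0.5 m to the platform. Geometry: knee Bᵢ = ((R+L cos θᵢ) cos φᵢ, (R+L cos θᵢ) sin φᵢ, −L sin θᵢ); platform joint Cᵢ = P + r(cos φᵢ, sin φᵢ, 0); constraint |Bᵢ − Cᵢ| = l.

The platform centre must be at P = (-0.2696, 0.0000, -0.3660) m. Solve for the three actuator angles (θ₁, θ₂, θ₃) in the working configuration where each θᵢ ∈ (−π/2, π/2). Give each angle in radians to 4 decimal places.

rotate P by −φ1: (-0.2696, 0.0000, -0.3660)
  A=0.4096, B=-0.3660, C=(l²−L²−A²−y'²−z²)/(2L)=-0.2474
  √(A²+B²)=0.5493;  θ1 = -0.7292+2.0381 ≈ 1.3088
arm 2 (φ=120.0°): x'=0.1348, y'=0.2335
  A cos θ + B sin θ = C:  0.0052·cos θ + -0.3660·sin θ = 0.1300
  γ=atan2(-0.3660,0.0052)=-1.5566;  ψ=arccos(0.3552)=1.2077;  θ2=γ+ψ≈-0.3489
rotate P by −φ3: (0.1348, -0.2335, -0.3660)
  e−x'=0.0052;  (l²−L²−(e−x')²−y'²−z²)/2L = 0.1300
  θ3 = atan2(B,A) + arccos(C/0.3660) = -0.3489

θ₁ = 1.3088, θ₂ = -0.3489, θ₃ = -0.3489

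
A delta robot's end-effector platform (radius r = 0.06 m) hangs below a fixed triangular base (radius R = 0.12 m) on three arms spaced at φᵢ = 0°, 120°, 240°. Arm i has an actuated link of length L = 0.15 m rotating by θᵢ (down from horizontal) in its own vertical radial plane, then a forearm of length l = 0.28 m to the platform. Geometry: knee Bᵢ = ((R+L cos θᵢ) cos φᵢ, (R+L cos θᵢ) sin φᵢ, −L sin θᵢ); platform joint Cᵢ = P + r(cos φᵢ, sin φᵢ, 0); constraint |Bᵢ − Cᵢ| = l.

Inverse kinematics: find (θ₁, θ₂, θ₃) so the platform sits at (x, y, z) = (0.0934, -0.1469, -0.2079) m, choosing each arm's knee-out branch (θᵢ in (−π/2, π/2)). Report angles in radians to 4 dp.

rotate P by −φ1: (0.0934, -0.1469, -0.2079)
  A=-0.0334, B=-0.2079, C=(l²−L²−A²−y'²−z²)/(2L)=-0.0334
  θ1 = atan2(B,A) + arccos(C/0.2106) = 0.0000
rotate P by −φ2: (-0.1739, -0.0074, -0.2079)
  A cos θ + B sin θ = C:  0.2339·cos θ + -0.2079·sin θ = -0.1403
  γ=atan2(-0.2079,0.2339)=-0.7266;  ψ=arccos(-0.4484)=2.0357;  θ2=γ+ψ≈1.3092
rotate P by −φ3: (0.0805, 0.1543, -0.2079)
  e−x'=-0.0205;  (l²−L²−(e−x')²−y'²−z²)/2L = -0.0385
  γ=atan2(-0.2079,-0.0205)=-1.6692;  ψ=arccos(-0.1845)=1.7564;  θ3=γ+ψ≈0.0872

θ₁ = 0.0000, θ₂ = 1.3092, θ₃ = 0.0872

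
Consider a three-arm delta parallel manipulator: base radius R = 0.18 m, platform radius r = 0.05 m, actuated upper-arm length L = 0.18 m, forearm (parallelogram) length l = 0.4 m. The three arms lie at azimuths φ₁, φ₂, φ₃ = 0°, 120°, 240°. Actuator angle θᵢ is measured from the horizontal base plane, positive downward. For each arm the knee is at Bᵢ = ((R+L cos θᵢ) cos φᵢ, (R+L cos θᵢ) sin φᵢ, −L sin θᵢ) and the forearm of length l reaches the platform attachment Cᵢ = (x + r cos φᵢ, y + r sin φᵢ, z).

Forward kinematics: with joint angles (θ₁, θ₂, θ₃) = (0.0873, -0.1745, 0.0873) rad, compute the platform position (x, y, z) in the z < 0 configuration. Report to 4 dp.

(-0.0125, 0.0217, -0.2522)

O1 = (0.3093·cos0.0°, 0.3093·sin0.0°, -0.0157) = (0.3093, 0.0000, -0.0157)
O2 = (0.3073·cos120.0°, 0.3073·sin120.0°, 0.0313) = (-0.1536, 0.2661, 0.0313)
O3 = (0.3093·cos240.0°, 0.3093·sin240.0°, -0.0157) = (-0.1547, -0.2679, -0.0157)
subtract pairs → two planes through P
linear system: -0.9259x+0.5322y = -0.0005−0.0939z; -0.9279x+-0.5357y = 0.0000−0.0000z
det = 0.9899;  x = 0.0003+0.0508z,  y = -0.0005+-0.0880z
quadratic in z: (1.0103)z²+(0.0001)z+(-0.0643)=0, √Δ=0.5096 → z ∈ {-0.2522, 0.2522}; z = -0.2522 (taking z<0)
x = -0.0125, y = 0.0217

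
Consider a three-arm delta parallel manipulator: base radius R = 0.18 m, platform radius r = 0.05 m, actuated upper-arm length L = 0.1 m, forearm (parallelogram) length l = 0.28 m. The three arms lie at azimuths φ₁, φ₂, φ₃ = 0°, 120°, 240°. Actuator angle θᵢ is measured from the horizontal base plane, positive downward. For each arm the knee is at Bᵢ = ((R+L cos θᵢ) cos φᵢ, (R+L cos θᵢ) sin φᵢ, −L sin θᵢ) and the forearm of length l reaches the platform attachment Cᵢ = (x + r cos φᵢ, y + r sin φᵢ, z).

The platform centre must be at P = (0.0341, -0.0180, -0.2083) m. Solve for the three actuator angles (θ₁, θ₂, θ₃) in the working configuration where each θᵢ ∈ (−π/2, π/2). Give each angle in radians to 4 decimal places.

θ₁ = 0.0869, θ₂ = 0.6981, θ₃ = 0.4359

φ1=0.0° → target in arm frame (0.0341, -0.0180)
  e−x'=0.0959;  (l²−L²−(e−x')²−y'²−z²)/2L = 0.0775
  γ=atan2(-0.2083,0.0959)=-1.1393;  ψ=arccos(0.3378)=1.2263;  θ1=γ+ψ≈0.0869
rotate P by −φ2: (-0.0326, -0.0205, -0.2083)
  A cos θ + B sin θ = C:  0.1626·cos θ + -0.2083·sin θ = -0.0093
  √(A²+B²)=0.2643;  θ2 = -0.9079+1.6060 ≈ 0.6981
φ3=240.0° → target in arm frame (-0.0015, 0.0385)
  A cos θ + B sin θ = C:  0.1315·cos θ + -0.2083·sin θ = 0.0312
  θ3 = atan2(B,A) + arccos(C/0.2463) = 0.4359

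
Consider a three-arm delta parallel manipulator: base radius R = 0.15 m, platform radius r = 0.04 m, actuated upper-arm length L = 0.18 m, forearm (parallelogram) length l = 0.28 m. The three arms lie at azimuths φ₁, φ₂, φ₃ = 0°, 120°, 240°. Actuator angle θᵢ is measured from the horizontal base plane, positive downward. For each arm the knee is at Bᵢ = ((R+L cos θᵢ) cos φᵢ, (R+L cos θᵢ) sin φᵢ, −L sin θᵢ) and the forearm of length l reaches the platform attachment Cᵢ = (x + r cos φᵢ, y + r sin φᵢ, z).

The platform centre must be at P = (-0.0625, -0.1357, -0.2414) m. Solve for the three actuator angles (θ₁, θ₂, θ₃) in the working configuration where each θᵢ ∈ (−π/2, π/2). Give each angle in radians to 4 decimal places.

rotate P by −φ1: (-0.0625, -0.1357, -0.2414)
  e−x'=0.1725;  (l²−L²−(e−x')²−y'²−z²)/2L = -0.1679
  γ=atan2(-0.2414,0.1725)=-0.9504;  ψ=arccos(-0.5659)=2.1723;  θ1=γ+ψ≈1.2220
φ2=120.0° → target in arm frame (-0.0863, 0.1220)
  e−x'=0.1963;  (l²−L²−(e−x')²−y'²−z²)/2L = -0.1824
  γ=atan2(-0.2414,0.1963)=-0.8882;  ψ=arccos(-0.5864)=2.1974;  θ2=γ+ψ≈1.3092
φ3=240.0° → target in arm frame (0.1488, 0.0137)
  e−x'=-0.0388;  (l²−L²−(e−x')²−y'²−z²)/2L = -0.0388
  θ3 = atan2(B,A) + arccos(C/0.2445) = 0.0001

θ₁ = 1.2220, θ₂ = 1.3092, θ₃ = 0.0001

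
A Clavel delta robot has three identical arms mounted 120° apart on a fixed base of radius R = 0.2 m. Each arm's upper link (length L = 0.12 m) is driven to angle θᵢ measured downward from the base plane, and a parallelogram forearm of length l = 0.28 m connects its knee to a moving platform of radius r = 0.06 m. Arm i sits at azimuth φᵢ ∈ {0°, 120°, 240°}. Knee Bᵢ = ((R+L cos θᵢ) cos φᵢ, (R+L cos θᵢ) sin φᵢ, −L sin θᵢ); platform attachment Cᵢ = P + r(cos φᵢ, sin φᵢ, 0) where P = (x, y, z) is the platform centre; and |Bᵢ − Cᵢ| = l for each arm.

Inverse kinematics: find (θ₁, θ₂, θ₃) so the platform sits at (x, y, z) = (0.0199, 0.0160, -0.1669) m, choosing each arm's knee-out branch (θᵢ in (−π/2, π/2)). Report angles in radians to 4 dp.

θ₁ = 0.1738, θ₂ = 0.3492, θ₃ = 0.6109

rotate P by −φ1: (0.0199, 0.0160, -0.1669)
  e−x'=0.1201;  (l²−L²−(e−x')²−y'²−z²)/2L = 0.0894
  √(A²+B²)=0.2056;  θ1 = -0.9470+1.1208 ≈ 0.1738
arm 2 (φ=120.0°): x'=0.0039, y'=-0.0252
  e−x'=0.1361;  (l²−L²−(e−x')²−y'²−z²)/2L = 0.0708
  θ2 = atan2(B,A) + arccos(C/0.2154) = 0.3492
arm 3 (φ=240.0°): x'=-0.0238, y'=0.0092
  A=0.1638, B=-0.1669, C=(l²−L²−A²−y'²−z²)/(2L)=0.0384
  θ3 = atan2(B,A) + arccos(C/0.2339) = 0.6109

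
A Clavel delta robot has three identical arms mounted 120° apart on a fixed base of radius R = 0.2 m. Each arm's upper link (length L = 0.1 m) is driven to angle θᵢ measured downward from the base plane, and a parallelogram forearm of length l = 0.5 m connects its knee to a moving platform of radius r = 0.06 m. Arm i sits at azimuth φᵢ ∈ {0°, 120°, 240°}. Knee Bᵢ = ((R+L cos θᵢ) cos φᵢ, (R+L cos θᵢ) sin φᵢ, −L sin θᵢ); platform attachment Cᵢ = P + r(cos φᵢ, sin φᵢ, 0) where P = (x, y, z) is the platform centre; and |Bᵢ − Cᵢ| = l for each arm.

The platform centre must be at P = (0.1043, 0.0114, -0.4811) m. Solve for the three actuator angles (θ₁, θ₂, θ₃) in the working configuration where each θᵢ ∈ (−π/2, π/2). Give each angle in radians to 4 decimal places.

arm 1 (φ=0.0°): x'=0.1043, y'=0.0114
  A cos θ + B sin θ = C:  0.0357·cos θ + -0.4811·sin θ = 0.0357
  √(A²+B²)=0.4824;  θ1 = -1.4967+1.4967 ≈ 0.0000
rotate P by −φ2: (-0.0423, -0.0960, -0.4811)
  A cos θ + B sin θ = C:  0.1823·cos θ + -0.4811·sin θ = -0.1695
  √(A²+B²)=0.5145;  θ2 = -1.2086+1.9066 ≈ 0.6979
rotate P by −φ3: (-0.0620, 0.0846, -0.4811)
  e−x'=0.2020;  (l²−L²−(e−x')²−y'²−z²)/2L = -0.1972
  γ=atan2(-0.4811,0.2020)=-1.1732;  ψ=arccos(-0.3778)=1.9583;  θ3=γ+ψ≈0.7850

θ₁ = 0.0000, θ₂ = 0.6979, θ₃ = 0.7850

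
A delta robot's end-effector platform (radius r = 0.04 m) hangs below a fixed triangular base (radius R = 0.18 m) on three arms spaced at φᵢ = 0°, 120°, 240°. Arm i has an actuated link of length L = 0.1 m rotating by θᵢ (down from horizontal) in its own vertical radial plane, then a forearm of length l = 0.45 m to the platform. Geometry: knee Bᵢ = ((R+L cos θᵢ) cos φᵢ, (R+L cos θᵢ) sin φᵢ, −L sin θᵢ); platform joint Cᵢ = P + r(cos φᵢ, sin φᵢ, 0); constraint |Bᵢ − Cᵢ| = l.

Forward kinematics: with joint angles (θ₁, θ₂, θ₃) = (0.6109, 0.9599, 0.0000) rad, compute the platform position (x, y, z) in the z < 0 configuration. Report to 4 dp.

O1 = (0.2219·cos0.0°, 0.2219·sin0.0°, -0.0574) = (0.2219, 0.0000, -0.0574)
φ2=120.0°: virtual centre (-0.0987, 0.1709, -0.0819), radius l
φ3=240.0°: virtual centre (-0.1200, -0.2078, 0.0000), radius l
eliminate P² terms by subtracting sphere 1 from 2 and 3
[-0.6412 0.3418 -0.0491]·P = -0.0069;  [-0.6838 -0.4157 0.1147]·P = 0.0051
det = 0.5003;  x = 0.0023+0.0376z,  y = -0.0159+0.2141z
into |P−O₁|² = l²: 1.0473z² + 0.0914z + -0.1507 = 0;  Δ = 0.6397;  z = -0.4255 or 0.3382 → z<0 root = -0.4255
x = -0.0137, y = -0.1070

(-0.0137, -0.1070, -0.4255)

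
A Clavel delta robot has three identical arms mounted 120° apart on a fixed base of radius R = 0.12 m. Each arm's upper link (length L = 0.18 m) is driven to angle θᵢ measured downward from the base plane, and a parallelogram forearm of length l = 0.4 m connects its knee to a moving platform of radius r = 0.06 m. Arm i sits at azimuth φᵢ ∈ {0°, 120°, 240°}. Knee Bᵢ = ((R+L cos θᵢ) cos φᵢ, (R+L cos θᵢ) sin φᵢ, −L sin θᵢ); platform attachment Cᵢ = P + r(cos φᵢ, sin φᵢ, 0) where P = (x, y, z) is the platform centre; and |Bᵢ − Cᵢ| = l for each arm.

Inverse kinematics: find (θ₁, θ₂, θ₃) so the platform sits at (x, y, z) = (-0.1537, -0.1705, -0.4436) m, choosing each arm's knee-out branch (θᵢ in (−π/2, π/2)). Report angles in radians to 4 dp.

θ₁ = 1.3963, θ₂ = 1.2219, θ₃ = 0.2618

φ1=0.0° → target in arm frame (-0.1537, -0.1705)
  A cos θ + B sin θ = C:  0.2137·cos θ + -0.4436·sin θ = -0.3998
  θ1 = atan2(B,A) + arccos(C/0.4924) = 1.3963
φ2=120.0° → target in arm frame (-0.0708, 0.2184)
  A=0.1308, B=-0.4436, C=(l²−L²−A²−y'²−z²)/(2L)=-0.3721
  √(A²+B²)=0.4625;  θ2 = -1.2840+2.5059 ≈ 1.2219
rotate P by −φ3: (0.2245, -0.0479, -0.4436)
  A cos θ + B sin θ = C:  -0.1645·cos θ + -0.4436·sin θ = -0.2737
  √(A²+B²)=0.4731;  θ3 = -1.9259+2.1877 ≈ 0.2618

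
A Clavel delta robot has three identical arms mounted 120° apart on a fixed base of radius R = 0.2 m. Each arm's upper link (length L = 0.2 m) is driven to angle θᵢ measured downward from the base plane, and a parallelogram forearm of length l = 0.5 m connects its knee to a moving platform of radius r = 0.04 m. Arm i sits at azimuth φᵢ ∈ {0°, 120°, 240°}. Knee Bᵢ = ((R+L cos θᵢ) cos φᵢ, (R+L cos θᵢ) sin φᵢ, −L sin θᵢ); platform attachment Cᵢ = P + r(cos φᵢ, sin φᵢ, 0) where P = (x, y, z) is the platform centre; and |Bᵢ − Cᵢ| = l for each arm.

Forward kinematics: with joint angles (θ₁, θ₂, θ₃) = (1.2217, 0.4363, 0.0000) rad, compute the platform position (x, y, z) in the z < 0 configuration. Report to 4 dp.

S1 = (0.2284·cos0.0°, 0.2284·sin0.0°, -0.1879) = (0.2284, 0.0000, -0.1879)
S2 = (0.3413·cos120.0°, 0.3413·sin120.0°, -0.0845) = (-0.1706, 0.2955, -0.0845)
arm 3 at φ=240.0°: e+L cos θ3 = 0.3600;  S3 = (-0.1800, -0.3118, 0.0000)
eliminate P² terms by subtracting sphere 1 from 2 and 3
[-0.7981 0.5911 0.2068]·P = 0.0361;  [-0.8168 -0.6235 0.3759]·P = 0.0421
Cramer: x(z) = -0.0484+0.3581z;  y(z) = -0.0042+0.1336z
quadratic in z: (1.1461)z²+(0.1765)z+(-0.1381)=0, √Δ=0.8149 → z ∈ {-0.4325, 0.2785}; z = -0.4325 (taking z<0)
x = -0.2033, y = -0.0620

(-0.2033, -0.0620, -0.4325)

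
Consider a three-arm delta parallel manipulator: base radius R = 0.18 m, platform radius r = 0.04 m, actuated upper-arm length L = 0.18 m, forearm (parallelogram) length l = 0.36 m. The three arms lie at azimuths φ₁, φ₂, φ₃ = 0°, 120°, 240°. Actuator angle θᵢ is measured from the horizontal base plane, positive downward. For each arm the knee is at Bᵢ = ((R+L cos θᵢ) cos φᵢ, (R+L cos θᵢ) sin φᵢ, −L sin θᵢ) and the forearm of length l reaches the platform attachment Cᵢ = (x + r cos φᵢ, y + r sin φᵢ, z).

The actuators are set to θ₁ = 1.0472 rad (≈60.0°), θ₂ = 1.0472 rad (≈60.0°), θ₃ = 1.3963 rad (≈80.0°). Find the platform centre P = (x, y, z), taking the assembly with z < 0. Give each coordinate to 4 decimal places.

(0.0312, 0.0541, -0.4511)

O1 = (0.2300·cos0.0°, 0.2300·sin0.0°, -0.1559) = (0.2300, 0.0000, -0.1559)
φ2=120.0°: virtual centre (-0.1150, 0.1992, -0.1559), radius l
arm 3 at φ=240.0°: ρ3 = 0.1713;  O3 = (-0.0856, -0.1483, -0.1773)
|O₂|²−|O₁|² = 0.0000;  |O₃|²−|O₁|² = -0.0164
[-0.6900 0.3984 0.0000]·P = 0.0000;  [-0.6312 -0.2966 -0.0428]·P = -0.0164
det = 0.4561;  x = 0.0144+-0.0373z,  y = 0.0249+-0.0647z
into |P−O₁|² = l²: 1.0056z² + 0.3247z + -0.0582 = 0;  Δ = 0.3394;  z = -0.4511 or 0.1283 → z<0 root = -0.4511
x = 0.0312, y = 0.0541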